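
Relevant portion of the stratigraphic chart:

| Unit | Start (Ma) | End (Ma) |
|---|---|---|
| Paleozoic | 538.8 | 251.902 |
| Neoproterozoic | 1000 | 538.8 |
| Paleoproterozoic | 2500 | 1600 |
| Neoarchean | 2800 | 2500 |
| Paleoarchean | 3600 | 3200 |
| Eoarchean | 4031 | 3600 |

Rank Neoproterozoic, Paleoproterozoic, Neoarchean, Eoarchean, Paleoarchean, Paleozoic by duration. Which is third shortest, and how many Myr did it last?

Start − end for each: Neoproterozoic 1000 − 538.8 = 461.2; Paleoproterozoic 2500 − 1600 = 900; Neoarchean 2800 − 2500 = 300; Eoarchean 4031 − 3600 = 431; Paleoarchean 3600 − 3200 = 400; Paleozoic 538.8 − 251.902 = 286.898.
Ranking these from shortest: Paleozoic < Neoarchean < Paleoarchean < Eoarchean < Neoproterozoic < Paleoproterozoic.
Position 3 in that ranking is Paleoarchean, which lasted 400 Myr.

Paleoarchean, 400 million years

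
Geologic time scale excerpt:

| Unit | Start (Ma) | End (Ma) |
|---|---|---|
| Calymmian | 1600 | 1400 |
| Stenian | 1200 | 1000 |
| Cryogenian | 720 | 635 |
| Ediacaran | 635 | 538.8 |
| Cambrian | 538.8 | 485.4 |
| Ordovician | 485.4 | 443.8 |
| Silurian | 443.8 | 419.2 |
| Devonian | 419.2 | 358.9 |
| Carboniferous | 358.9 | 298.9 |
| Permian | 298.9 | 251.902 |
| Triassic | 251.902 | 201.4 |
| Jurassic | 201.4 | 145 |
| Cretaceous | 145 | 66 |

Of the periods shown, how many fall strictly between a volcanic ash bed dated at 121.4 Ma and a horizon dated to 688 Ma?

9

688 Ma sits inside the Cryogenian (720–635) and 121.4 Ma inside the Cretaceous (145–66); neither of those is wholly between the two dates.
The listed periods lying completely between them are Ediacaran, Cambrian, Ordovician, Silurian, Devonian, Carboniferous, Permian, Triassic, Jurassic — 9 in all.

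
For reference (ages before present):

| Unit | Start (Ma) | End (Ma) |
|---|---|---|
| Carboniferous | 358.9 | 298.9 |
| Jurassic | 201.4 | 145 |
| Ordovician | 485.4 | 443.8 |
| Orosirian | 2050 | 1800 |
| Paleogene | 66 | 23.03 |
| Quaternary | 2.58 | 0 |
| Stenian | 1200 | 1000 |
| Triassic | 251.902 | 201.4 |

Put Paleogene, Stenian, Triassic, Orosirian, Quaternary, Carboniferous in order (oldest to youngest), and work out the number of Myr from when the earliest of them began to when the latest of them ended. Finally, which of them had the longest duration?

Orosirian → Stenian → Carboniferous → Triassic → Paleogene → Quaternary; total span 2050 Myr; longest is Orosirian

From the excerpt: Paleogene 66–23.03; Stenian 1200–1000; Triassic 251.902–201.4; Orosirian 2050–1800; Quaternary 2.58–0; Carboniferous 358.9–298.9 (Ma).
Larger Ma is earlier, so the oldest is Orosirian and the youngest is Quaternary; oldest to youngest: Orosirian, Stenian, Carboniferous, Triassic, Paleogene, Quaternary.
Oldest start 2050 minus youngest end 0 gives 2050 Myr overall.
Individual lengths (start − end): Triassic 50.502; Orosirian 250; Stenian 200; Carboniferous 60; Quaternary 2.58; Paleogene 42.97. The largest is Orosirian at 250 Myr.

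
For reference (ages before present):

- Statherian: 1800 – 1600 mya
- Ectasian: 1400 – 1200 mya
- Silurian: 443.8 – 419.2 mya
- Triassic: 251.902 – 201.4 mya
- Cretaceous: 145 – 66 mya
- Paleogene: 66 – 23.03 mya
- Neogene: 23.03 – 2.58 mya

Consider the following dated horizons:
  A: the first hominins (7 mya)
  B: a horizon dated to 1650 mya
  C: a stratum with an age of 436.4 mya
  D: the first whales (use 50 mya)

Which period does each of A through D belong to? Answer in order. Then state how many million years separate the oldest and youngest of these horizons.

A: 7 Ma lies in 23.03–2.58 Ma, so Neogene.
B: 1650 Ma lies in 1800–1600 Ma, so Statherian.
C: 436.4 Ma lies in 443.8–419.2 Ma, so Silurian.
D: 50 Ma lies in 66–23.03 Ma, so Paleogene.
Oldest = 1650 Ma, youngest = 7 Ma → span 1643 Myr.

A — Neogene; B — Statherian; C — Silurian; D — Paleogene; span 1643 million years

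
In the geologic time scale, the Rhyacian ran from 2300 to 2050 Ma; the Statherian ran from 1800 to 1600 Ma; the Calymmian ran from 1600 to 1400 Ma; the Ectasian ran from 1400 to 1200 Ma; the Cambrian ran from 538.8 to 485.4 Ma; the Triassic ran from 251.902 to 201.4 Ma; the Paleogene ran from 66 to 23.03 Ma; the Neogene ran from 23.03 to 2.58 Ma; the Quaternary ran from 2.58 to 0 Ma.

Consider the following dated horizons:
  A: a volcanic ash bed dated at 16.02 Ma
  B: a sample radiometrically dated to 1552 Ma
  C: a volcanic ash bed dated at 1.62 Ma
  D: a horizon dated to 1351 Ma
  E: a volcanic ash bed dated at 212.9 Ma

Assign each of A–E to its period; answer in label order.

A: 16.02 Ma lies in 23.03–2.58 Ma, so Neogene.
B: 1552 Ma lies in 1600–1400 Ma, so Calymmian.
C: 1.62 Ma lies in 2.58–0 Ma, so Quaternary.
D: 1351 Ma lies in 1400–1200 Ma, so Ectasian.
E: 212.9 Ma lies in 251.902–201.4 Ma, so Triassic.

A — Neogene; B — Calymmian; C — Quaternary; D — Ectasian; E — Triassic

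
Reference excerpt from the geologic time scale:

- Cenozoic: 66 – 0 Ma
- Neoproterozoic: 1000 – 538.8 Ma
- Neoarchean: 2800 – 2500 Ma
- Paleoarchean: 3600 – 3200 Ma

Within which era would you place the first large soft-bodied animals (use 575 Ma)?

Neoproterozoic

575 Ma lies between 1000 and 538.8 Ma, so it falls in the Neoproterozoic.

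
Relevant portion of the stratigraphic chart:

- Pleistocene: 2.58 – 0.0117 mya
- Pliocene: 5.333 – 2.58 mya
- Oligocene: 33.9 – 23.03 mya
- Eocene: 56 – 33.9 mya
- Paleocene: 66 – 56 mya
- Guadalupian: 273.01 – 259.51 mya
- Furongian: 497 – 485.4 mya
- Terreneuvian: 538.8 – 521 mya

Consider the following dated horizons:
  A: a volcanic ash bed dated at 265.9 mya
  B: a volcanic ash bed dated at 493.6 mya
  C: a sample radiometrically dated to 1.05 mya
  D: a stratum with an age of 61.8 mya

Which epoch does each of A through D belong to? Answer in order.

A — Guadalupian; B — Furongian; C — Pleistocene; D — Paleocene

Match each age against the start–end ranges in the excerpt: A = 265.9 Ma → Guadalupian (273.01–259.51); B = 493.6 Ma → Furongian (497–485.4); C = 1.05 Ma → Pleistocene (2.58–0.0117); D = 61.8 Ma → Paleocene (66–56).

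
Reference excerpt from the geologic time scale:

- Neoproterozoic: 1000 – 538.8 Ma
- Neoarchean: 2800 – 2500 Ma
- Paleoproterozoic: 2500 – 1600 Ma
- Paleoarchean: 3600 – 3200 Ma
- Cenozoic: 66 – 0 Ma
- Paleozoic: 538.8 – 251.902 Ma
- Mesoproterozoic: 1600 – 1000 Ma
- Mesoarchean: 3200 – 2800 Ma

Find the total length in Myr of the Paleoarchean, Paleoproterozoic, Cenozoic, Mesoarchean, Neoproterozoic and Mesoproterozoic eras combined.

Duration is start − end for each: (3600 − 3200) + (2500 − 1600) + (66 − 0) + (3200 − 2800) + (1000 − 538.8) + (1600 − 1000).
That is 400 + 900 + 66 + 400 + 461.2 + 600, which totals 2827.2 million years.

2827.2 million years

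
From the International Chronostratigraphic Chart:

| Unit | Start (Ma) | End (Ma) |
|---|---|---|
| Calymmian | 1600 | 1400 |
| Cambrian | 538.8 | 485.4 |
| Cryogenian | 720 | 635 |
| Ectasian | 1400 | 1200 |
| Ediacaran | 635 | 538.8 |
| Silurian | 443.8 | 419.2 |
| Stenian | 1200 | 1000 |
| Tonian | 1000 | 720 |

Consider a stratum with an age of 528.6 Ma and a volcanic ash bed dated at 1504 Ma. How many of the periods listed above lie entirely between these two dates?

5

The older date is 1504 Ma and the younger is 528.6 Ma.
Periods with start < 1504 and end > 528.6 Ma: Ectasian (1400–1200), Stenian (1200–1000), Tonian (1000–720), Cryogenian (720–635), Ediacaran (635–538.8).
That is 5 complete periods.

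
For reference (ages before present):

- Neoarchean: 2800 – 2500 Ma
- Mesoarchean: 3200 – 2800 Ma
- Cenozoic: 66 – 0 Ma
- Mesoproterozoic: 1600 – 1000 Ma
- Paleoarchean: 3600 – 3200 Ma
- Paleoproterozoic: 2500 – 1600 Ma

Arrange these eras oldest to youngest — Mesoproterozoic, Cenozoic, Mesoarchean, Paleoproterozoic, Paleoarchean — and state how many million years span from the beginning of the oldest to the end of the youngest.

Paleoarchean → Mesoarchean → Paleoproterozoic → Mesoproterozoic → Cenozoic; total span 3600 Myr

Start ages (Ma): Paleoarchean 3600, Mesoarchean 3200, Paleoproterozoic 2500, Mesoproterozoic 1600, Cenozoic 66.
Ordered oldest to youngest: Paleoarchean, Mesoarchean, Paleoproterozoic, Mesoproterozoic, Cenozoic.
Span = 3600 − 0 = 3600 Myr.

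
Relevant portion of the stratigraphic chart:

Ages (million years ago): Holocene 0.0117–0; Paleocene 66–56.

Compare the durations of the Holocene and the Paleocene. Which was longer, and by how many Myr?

Holocene: 0.0117 − 0 = 0.0117 Myr.
Paleocene: 66 − 56 = 10 Myr.
Difference: 10 − 0.0117 = 9.9883 Myr, so the Paleocene was longer.

Paleocene, by 9.9883 million years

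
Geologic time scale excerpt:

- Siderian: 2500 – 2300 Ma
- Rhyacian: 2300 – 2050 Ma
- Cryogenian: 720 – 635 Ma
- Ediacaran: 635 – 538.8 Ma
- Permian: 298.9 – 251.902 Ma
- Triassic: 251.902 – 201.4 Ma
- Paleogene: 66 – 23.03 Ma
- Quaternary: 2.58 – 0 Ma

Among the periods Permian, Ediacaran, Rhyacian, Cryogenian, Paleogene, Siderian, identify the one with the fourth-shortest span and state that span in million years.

Ediacaran, 96.2 million years

Start − end for each: Permian 298.9 − 251.902 = 46.998; Ediacaran 635 − 538.8 = 96.2; Rhyacian 2300 − 2050 = 250; Cryogenian 720 − 635 = 85; Paleogene 66 − 23.03 = 42.97; Siderian 2500 − 2300 = 200.
Ranking these from shortest: Paleogene < Permian < Cryogenian < Ediacaran < Siderian < Rhyacian.
Position 4 in that ranking is Ediacaran, which lasted 96.2 Myr.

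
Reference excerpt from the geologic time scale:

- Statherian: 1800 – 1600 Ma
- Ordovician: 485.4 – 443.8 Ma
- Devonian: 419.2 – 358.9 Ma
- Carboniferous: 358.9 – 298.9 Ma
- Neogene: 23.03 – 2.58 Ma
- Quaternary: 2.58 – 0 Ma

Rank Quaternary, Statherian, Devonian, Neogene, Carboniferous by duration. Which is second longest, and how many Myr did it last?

Start − end for each: Quaternary 2.58 − 0 = 2.58; Statherian 1800 − 1600 = 200; Devonian 419.2 − 358.9 = 60.3; Neogene 23.03 − 2.58 = 20.45; Carboniferous 358.9 − 298.9 = 60.
Ranking these from longest: Statherian > Devonian > Carboniferous > Neogene > Quaternary.
Position 2 in that ranking is Devonian, which lasted 60.3 Myr.

Devonian, 60.3 million years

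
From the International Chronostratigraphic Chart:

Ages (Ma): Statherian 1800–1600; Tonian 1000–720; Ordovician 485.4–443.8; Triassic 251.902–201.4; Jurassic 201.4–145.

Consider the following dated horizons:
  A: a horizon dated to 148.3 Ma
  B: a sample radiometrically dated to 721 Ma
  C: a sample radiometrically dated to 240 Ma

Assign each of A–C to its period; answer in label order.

Match each age against the start–end ranges in the excerpt: A = 148.3 Ma → Jurassic (201.4–145); B = 721 Ma → Tonian (1000–720); C = 240 Ma → Triassic (251.902–201.4).

A — Jurassic; B — Tonian; C — Triassic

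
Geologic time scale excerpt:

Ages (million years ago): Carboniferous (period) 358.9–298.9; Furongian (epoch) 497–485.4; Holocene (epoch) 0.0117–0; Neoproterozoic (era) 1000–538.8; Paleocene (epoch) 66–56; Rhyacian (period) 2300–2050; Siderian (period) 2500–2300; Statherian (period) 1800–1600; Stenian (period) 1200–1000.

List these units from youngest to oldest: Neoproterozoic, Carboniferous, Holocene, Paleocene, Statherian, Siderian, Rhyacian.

Holocene, Paleocene, Carboniferous, Neoproterozoic, Statherian, Rhyacian, Siderian

Sorting by start age (ascending Ma, since larger Ma = older): Holocene start 0.0117, Paleocene start 66, Carboniferous start 358.9, Neoproterozoic start 1000, Statherian start 1800, Rhyacian start 2300, Siderian start 2500.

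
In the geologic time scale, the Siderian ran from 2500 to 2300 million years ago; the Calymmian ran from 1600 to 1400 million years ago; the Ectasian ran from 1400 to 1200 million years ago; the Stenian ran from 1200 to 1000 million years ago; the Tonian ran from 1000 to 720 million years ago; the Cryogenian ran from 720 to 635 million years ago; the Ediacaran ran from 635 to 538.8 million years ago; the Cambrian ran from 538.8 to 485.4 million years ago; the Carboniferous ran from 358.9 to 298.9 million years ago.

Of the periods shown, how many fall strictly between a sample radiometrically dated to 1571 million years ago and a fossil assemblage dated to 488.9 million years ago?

5

1571 Ma sits inside the Calymmian (1600–1400) and 488.9 Ma inside the Cambrian (538.8–485.4); neither of those is wholly between the two dates.
The listed periods lying completely between them are Ectasian, Stenian, Tonian, Cryogenian, Ediacaran — 5 in all.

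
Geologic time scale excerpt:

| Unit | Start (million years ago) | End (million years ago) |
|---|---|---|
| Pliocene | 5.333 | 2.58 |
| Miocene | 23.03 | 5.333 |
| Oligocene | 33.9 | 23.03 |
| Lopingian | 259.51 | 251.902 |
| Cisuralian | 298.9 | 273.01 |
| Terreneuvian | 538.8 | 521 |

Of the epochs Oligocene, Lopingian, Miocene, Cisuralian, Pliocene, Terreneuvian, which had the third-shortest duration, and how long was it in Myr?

Durations: Oligocene 10.87; Lopingian 7.608; Miocene 17.697; Cisuralian 25.89; Pliocene 2.753; Terreneuvian 17.8 Myr.
Sorted shortest-first: Pliocene (2.753), Lopingian (7.608), Oligocene (10.87), Miocene (17.697), Terreneuvian (17.8), Cisuralian (25.89).
The third shortest is Oligocene at 10.87 Myr.

Oligocene, 10.87 million years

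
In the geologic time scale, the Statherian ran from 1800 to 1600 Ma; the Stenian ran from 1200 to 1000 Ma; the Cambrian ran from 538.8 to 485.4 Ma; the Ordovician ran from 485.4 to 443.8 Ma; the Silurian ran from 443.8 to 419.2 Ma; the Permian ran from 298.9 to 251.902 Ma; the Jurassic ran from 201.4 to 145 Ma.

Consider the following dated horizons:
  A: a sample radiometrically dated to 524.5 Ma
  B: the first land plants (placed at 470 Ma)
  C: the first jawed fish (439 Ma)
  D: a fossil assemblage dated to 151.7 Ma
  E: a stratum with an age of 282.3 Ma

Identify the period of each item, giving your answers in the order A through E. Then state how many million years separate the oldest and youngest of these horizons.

A — Cambrian; B — Ordovician; C — Silurian; D — Jurassic; E — Permian; span 372.8 million years

A: 524.5 Ma lies in 538.8–485.4 Ma, so Cambrian.
B: 470 Ma lies in 485.4–443.8 Ma, so Ordovician.
C: 439 Ma lies in 443.8–419.2 Ma, so Silurian.
D: 151.7 Ma lies in 201.4–145 Ma, so Jurassic.
E: 282.3 Ma lies in 298.9–251.902 Ma, so Permian.
Oldest = 524.5 Ma, youngest = 151.7 Ma → span 372.8 Myr.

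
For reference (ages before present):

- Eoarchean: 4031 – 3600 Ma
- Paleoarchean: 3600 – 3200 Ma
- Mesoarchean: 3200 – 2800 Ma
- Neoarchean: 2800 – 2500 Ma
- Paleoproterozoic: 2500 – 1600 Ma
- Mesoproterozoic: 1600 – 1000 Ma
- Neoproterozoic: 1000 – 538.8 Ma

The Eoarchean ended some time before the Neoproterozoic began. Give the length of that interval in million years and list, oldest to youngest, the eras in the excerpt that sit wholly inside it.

2600 million years; Paleoarchean, Mesoarchean, Neoarchean, Paleoproterozoic, Mesoproterozoic

End of Eoarchean = 3600 Ma; start of Neoproterozoic = 1000 Ma.
Gap = 3600 − 1000 = 2600 Myr.
Eras wholly inside 3600–1000 Ma: Paleoarchean (3600–3200), Mesoarchean (3200–2800), Neoarchean (2800–2500), Paleoproterozoic (2500–1600), Mesoproterozoic (1600–1000).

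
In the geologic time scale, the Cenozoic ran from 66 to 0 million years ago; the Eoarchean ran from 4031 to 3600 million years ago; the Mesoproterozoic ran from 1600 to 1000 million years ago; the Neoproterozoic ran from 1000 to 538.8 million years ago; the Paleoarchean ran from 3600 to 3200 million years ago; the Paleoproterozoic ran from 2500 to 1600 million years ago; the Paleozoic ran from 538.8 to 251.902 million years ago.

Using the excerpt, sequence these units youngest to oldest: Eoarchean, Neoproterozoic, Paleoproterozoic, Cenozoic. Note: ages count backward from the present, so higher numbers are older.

Sorting by start age (ascending Ma, since larger Ma = older): Cenozoic began 66, Neoproterozoic began 1000, Paleoproterozoic began 2500, Eoarchean began 4031.

Cenozoic, Neoproterozoic, Paleoproterozoic, Eoarchean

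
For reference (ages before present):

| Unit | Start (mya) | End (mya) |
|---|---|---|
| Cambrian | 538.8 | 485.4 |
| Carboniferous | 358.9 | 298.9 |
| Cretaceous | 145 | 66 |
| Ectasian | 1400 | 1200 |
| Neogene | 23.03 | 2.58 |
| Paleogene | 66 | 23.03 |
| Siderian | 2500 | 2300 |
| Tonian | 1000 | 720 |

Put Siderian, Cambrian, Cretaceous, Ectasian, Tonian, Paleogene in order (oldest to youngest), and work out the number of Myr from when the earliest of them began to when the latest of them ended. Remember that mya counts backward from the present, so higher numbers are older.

Siderian, Ectasian, Tonian, Cambrian, Cretaceous, Paleogene; total span 2476.97 Myr

From the excerpt: Siderian 2500–2300; Cambrian 538.8–485.4; Cretaceous 145–66; Ectasian 1400–1200; Tonian 1000–720; Paleogene 66–23.03 (Ma).
Larger Ma is earlier, so the oldest is Siderian and the youngest is Paleogene; oldest to youngest: Siderian, Ectasian, Tonian, Cambrian, Cretaceous, Paleogene.
Oldest start 2500 minus youngest end 23.03 gives 2476.97 Myr overall.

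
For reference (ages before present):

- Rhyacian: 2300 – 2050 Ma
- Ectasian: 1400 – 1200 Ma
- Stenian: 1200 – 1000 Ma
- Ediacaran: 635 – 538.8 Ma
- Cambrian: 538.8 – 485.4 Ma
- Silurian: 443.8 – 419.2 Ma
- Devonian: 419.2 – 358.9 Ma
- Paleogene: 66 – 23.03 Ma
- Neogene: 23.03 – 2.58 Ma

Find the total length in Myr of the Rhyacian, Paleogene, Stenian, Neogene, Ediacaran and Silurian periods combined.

Each duration: Rhyacian = 250; Paleogene = 42.97; Stenian = 200; Neogene = 20.45; Ediacaran = 96.2; Silurian = 24.6.
Sum: 250 + 42.97 + 200 + 20.45 + 96.2 + 24.6 = 634.22 Myr.

634.22 million years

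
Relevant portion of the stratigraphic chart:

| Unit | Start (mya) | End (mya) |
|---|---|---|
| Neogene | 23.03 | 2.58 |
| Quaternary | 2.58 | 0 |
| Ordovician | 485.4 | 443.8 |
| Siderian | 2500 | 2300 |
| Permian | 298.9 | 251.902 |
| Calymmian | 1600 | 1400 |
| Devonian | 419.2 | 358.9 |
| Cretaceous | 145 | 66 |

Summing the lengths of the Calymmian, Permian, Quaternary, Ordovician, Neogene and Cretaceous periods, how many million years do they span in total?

Each duration: Calymmian = 200; Permian = 46.998; Quaternary = 2.58; Ordovician = 41.6; Neogene = 20.45; Cretaceous = 79.
Sum: 200 + 46.998 + 2.58 + 41.6 + 20.45 + 79 = 390.628 Myr.

390.628 million years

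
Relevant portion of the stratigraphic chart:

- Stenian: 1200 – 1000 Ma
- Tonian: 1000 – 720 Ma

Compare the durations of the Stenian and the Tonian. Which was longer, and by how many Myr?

Stenian: 1200 − 1000 = 200 Myr.
Tonian: 1000 − 720 = 280 Myr.
Difference: 280 − 200 = 80 Myr, so the Tonian was longer.

Tonian, by 80 million years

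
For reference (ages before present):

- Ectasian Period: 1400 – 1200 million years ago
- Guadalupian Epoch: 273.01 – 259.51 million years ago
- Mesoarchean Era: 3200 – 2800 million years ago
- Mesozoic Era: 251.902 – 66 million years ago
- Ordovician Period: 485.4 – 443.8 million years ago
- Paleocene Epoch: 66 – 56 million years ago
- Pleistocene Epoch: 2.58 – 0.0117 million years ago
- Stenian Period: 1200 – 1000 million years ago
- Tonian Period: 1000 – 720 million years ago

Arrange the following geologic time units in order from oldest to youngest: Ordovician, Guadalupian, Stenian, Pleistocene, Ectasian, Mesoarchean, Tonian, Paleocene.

Mesoarchean → Ectasian → Stenian → Tonian → Ordovician → Guadalupian → Paleocene → Pleistocene

Read off each span (Ma): Ordovician 485.4–443.8; Guadalupian 273.01–259.51; Stenian 1200–1000; Pleistocene 2.58–0.0117; Ectasian 1400–1200; Mesoarchean 3200–2800; Tonian 1000–720; Paleocene 66–56.
Larger Ma is older, so oldest→youngest is Mesoarchean, Ectasian, Stenian, Tonian, Ordovician, Guadalupian, Paleocene, Pleistocene.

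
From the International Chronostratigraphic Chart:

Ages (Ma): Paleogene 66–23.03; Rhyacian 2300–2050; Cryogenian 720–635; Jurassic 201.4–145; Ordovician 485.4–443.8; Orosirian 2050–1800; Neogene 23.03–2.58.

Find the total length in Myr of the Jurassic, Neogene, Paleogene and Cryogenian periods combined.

204.82 million years

Each duration: Jurassic = 56.4; Neogene = 20.45; Paleogene = 42.97; Cryogenian = 85.
Sum: 56.4 + 20.45 + 42.97 + 85 = 204.82 Myr.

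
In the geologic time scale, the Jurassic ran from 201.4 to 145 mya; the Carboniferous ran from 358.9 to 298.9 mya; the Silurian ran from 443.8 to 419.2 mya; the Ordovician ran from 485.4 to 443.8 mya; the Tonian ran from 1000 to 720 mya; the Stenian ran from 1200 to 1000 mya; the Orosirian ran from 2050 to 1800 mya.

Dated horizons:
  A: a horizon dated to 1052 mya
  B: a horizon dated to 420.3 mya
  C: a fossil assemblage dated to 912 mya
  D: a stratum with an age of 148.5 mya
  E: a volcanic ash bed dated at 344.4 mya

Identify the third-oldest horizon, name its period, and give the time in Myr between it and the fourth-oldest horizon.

Larger Ma means older, so oldest first: A 1052 > C 912 > B 420.3 > E 344.4 > D 148.5.
Counting 3 along gives B (420.3 Ma); the excerpt puts that inside the Silurian, 443.8–419.2 Ma.
Next in line is E (344.4 Ma), and 420.3 − 344.4 = 75.9 Myr.

B, in the Silurian; 75.9 million years to E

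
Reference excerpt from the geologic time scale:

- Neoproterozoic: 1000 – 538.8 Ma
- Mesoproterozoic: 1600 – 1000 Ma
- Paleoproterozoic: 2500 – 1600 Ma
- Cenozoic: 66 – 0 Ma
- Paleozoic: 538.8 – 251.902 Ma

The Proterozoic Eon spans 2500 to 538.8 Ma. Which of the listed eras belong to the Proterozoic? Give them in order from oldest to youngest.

Paleoproterozoic, Mesoproterozoic, Neoproterozoic

Eras with both bounds inside 2500–538.8 Ma: Paleoproterozoic (2500–1600), Mesoproterozoic (1600–1000), Neoproterozoic (1000–538.8).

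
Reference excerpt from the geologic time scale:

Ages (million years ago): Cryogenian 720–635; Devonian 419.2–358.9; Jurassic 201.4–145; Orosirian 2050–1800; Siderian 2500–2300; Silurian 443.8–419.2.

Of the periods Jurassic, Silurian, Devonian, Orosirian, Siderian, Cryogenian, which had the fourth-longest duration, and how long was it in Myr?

Start − end for each: Jurassic 201.4 − 145 = 56.4; Silurian 443.8 − 419.2 = 24.6; Devonian 419.2 − 358.9 = 60.3; Orosirian 2050 − 1800 = 250; Siderian 2500 − 2300 = 200; Cryogenian 720 − 635 = 85.
Ranking these from longest: Orosirian > Siderian > Cryogenian > Devonian > Jurassic > Silurian.
Position 4 in that ranking is Devonian, which lasted 60.3 Myr.

Devonian, 60.3 million years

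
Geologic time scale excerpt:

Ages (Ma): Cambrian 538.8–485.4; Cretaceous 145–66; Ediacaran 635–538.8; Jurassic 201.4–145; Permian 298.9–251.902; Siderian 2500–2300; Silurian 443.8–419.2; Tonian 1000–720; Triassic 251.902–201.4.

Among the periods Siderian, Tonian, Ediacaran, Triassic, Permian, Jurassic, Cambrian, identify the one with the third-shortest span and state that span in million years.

Cambrian, 53.4 million years

Durations: Siderian 200; Tonian 280; Ediacaran 96.2; Triassic 50.502; Permian 46.998; Jurassic 56.4; Cambrian 53.4 Myr.
Sorted shortest-first: Permian (46.998), Triassic (50.502), Cambrian (53.4), Jurassic (56.4), Ediacaran (96.2), Siderian (200), Tonian (280).
The third shortest is Cambrian at 53.4 Myr.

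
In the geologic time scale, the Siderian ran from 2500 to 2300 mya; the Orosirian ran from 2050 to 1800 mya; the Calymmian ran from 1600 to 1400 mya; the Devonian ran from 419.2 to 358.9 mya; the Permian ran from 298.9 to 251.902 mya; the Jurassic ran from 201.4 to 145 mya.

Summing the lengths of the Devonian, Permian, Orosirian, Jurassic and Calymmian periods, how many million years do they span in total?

613.698 million years

Duration is start − end for each: (419.2 − 358.9) + (298.9 − 251.902) + (2050 − 1800) + (201.4 − 145) + (1600 − 1400).
That is 60.3 + 46.998 + 250 + 56.4 + 200, which totals 613.698 million years.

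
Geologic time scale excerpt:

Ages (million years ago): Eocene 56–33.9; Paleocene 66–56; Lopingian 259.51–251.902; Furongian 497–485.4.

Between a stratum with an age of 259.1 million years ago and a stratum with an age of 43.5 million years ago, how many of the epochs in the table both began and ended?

1

The older date is 259.1 Ma and the younger is 43.5 Ma.
Epochs with start < 259.1 and end > 43.5 Ma: Paleocene (66–56).
That is 1 complete epoch.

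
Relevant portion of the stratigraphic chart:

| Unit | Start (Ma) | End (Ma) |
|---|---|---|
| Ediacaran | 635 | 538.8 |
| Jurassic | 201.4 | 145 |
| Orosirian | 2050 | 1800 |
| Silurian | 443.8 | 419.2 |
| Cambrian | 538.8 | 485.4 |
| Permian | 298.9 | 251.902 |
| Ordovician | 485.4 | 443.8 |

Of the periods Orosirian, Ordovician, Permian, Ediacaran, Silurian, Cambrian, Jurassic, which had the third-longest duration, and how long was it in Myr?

Jurassic, 56.4 million years

Durations: Orosirian 250; Ordovician 41.6; Permian 46.998; Ediacaran 96.2; Silurian 24.6; Cambrian 53.4; Jurassic 56.4 Myr.
Sorted longest-first: Orosirian (250), Ediacaran (96.2), Jurassic (56.4), Cambrian (53.4), Permian (46.998), Ordovician (41.6), Silurian (24.6).
The third longest is Jurassic at 56.4 Myr.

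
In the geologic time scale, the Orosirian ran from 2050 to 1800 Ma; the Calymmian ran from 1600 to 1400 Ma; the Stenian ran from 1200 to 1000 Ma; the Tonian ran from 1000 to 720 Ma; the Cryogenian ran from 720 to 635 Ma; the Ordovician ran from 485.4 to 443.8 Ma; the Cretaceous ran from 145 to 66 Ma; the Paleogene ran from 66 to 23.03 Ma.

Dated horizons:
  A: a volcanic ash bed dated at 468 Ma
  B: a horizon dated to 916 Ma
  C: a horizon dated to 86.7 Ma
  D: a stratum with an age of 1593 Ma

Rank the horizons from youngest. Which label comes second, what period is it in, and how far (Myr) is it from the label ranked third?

Smaller Ma means younger, so youngest first: C 86.7 < A 468 < B 916 < D 1593.
Counting 2 along gives A (468 Ma); the excerpt puts that inside the Ordovician, 485.4–443.8 Ma.
Next in line is B (916 Ma), and 916 − 468 = 448 Myr.

A, in the Ordovician; 448 million years to B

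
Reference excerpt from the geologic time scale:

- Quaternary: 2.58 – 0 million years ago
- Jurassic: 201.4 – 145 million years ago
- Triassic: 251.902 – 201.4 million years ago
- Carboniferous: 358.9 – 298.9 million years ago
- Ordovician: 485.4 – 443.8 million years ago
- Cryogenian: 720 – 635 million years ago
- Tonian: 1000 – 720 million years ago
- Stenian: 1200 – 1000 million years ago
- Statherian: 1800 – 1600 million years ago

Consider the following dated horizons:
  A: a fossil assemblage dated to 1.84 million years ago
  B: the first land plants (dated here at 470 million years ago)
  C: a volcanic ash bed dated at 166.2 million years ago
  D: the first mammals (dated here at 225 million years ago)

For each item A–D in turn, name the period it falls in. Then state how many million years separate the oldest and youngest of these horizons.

A — Quaternary; B — Ordovician; C — Jurassic; D — Triassic; span 468.16 million years

A: 1.84 Ma lies in 2.58–0 Ma, so Quaternary.
B: 470 Ma lies in 485.4–443.8 Ma, so Ordovician.
C: 166.2 Ma lies in 201.4–145 Ma, so Jurassic.
D: 225 Ma lies in 251.902–201.4 Ma, so Triassic.
Oldest = 470 Ma, youngest = 1.84 Ma → span 468.16 Myr.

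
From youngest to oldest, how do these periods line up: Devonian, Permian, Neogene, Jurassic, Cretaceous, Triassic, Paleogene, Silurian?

Neogene, Paleogene, Cretaceous, Jurassic, Triassic, Permian, Devonian, Silurian

Era membership (oldest first within each) — Paleozoic: Silurian, Devonian, Permian; Mesozoic: Triassic, Jurassic, Cretaceous; Cenozoic: Paleogene, Neogene. Paleozoic precedes Mesozoic, which precedes Cenozoic. Concatenating the groups in that era order and then reversing gives youngest to oldest.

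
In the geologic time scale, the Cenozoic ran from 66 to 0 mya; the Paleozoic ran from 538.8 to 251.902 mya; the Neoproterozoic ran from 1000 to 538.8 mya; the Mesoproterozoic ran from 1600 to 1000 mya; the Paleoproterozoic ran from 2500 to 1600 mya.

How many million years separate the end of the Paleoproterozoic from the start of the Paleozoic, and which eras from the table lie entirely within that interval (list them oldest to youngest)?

The Paleoproterozoic closes at 1600 Ma and the Paleozoic opens at 538.8 Ma, so the interval is 1600 − 538.8 = 1061.2 Myr.
An era fits inside if it starts at or after 1600 Ma and ends at or before 538.8 Ma; oldest first that gives Mesoproterozoic, Neoproterozoic.

1061.2 million years; Mesoproterozoic, Neoproterozoic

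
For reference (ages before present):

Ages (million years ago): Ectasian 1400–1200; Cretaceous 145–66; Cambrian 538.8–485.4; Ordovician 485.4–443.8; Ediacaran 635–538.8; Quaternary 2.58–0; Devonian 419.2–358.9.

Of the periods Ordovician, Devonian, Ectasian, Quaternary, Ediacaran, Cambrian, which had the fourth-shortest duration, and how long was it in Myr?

Start − end for each: Ordovician 485.4 − 443.8 = 41.6; Devonian 419.2 − 358.9 = 60.3; Ectasian 1400 − 1200 = 200; Quaternary 2.58 − 0 = 2.58; Ediacaran 635 − 538.8 = 96.2; Cambrian 538.8 − 485.4 = 53.4.
Ranking these from shortest: Quaternary < Ordovician < Cambrian < Devonian < Ediacaran < Ectasian.
Position 4 in that ranking is Devonian, which lasted 60.3 Myr.

Devonian, 60.3 million years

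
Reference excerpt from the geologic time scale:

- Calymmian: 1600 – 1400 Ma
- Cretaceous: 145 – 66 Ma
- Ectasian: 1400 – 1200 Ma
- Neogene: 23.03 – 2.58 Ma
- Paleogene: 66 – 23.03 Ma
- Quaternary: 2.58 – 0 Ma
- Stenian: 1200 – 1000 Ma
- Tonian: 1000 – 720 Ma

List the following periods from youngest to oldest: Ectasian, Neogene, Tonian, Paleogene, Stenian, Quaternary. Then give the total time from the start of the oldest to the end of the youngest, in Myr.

From the excerpt: Ectasian 1400–1200; Neogene 23.03–2.58; Tonian 1000–720; Paleogene 66–23.03; Stenian 1200–1000; Quaternary 2.58–0 (Ma).
Larger Ma is earlier, so the oldest is Ectasian and the youngest is Quaternary; youngest to oldest: Quaternary, Neogene, Paleogene, Tonian, Stenian, Ectasian.
Oldest start 1400 minus youngest end 0 gives 1400 Myr overall.

Quaternary → Neogene → Paleogene → Tonian → Stenian → Ectasian; total span 1400 Myr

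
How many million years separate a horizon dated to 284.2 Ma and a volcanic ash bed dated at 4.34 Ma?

279.86 million years

284.2 − 4.34 = 279.86 million years.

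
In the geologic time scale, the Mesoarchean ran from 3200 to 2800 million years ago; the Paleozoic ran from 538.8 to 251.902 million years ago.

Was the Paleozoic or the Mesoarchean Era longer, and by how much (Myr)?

Mesoarchean, by 113.102 million years

Paleozoic: 538.8 − 251.902 = 286.898 Myr.
Mesoarchean: 3200 − 2800 = 400 Myr.
Difference: 400 − 286.898 = 113.102 Myr, so the Mesoarchean was longer.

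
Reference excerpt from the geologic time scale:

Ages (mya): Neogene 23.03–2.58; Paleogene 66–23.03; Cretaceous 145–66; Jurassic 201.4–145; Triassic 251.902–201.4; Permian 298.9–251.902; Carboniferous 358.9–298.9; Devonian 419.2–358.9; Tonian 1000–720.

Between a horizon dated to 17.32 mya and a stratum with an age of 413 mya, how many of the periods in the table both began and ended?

413 Ma sits inside the Devonian (419.2–358.9) and 17.32 Ma inside the Neogene (23.03–2.58); neither of those is wholly between the two dates.
The listed periods lying completely between them are Carboniferous, Permian, Triassic, Jurassic, Cretaceous, Paleogene — 6 in all.

6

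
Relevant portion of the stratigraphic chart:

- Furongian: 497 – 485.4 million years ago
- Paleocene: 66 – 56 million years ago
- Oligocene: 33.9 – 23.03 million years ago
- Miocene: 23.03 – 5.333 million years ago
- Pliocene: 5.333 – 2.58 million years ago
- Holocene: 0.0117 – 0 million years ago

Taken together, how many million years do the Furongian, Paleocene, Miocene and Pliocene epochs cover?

Each duration: Furongian = 11.6; Paleocene = 10; Miocene = 17.697; Pliocene = 2.753.
Sum: 11.6 + 10 + 17.697 + 2.753 = 42.05 Myr.

42.05 million years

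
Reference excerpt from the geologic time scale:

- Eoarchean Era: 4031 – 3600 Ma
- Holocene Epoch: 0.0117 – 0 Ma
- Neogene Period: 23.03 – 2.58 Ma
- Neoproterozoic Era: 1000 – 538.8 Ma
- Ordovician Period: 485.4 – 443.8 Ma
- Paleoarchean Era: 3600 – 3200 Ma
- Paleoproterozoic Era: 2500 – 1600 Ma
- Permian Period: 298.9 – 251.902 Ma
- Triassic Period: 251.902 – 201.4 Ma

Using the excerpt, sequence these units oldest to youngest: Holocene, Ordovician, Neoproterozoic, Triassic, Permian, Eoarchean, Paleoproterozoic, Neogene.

Eoarchean, then Paleoproterozoic, then Neoproterozoic, then Ordovician, then Permian, then Triassic, then Neogene, then Holocene

Read off each span (Ma): Holocene 0.0117–0; Ordovician 485.4–443.8; Neoproterozoic 1000–538.8; Triassic 251.902–201.4; Permian 298.9–251.902; Eoarchean 4031–3600; Paleoproterozoic 2500–1600; Neogene 23.03–2.58.
Larger Ma is older, so oldest→youngest is Eoarchean, Paleoproterozoic, Neoproterozoic, Ordovician, Permian, Triassic, Neogene, Holocene.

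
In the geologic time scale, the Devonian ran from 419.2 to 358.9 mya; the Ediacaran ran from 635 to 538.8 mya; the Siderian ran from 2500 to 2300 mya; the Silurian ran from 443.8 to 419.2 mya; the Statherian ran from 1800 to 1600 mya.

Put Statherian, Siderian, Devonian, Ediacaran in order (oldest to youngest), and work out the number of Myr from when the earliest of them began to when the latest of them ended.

Siderian, Statherian, Ediacaran, Devonian; total span 2141.1 Myr

Start ages (Ma): Siderian 2500, Statherian 1800, Ediacaran 635, Devonian 419.2.
Ordered oldest to youngest: Siderian, Statherian, Ediacaran, Devonian.
Span = 2500 − 358.9 = 2141.1 Myr.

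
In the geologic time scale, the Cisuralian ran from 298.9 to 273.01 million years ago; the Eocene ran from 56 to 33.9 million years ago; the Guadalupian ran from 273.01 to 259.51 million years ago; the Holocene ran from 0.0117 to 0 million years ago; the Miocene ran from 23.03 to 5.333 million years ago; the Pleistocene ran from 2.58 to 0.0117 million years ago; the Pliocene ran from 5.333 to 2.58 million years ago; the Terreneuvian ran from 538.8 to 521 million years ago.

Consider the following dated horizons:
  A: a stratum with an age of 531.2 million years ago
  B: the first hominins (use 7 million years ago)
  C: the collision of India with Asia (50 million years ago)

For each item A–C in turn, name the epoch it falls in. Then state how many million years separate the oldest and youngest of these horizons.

Match each age against the start–end ranges in the excerpt: A = 531.2 Ma → Terreneuvian (538.8–521); B = 7 Ma → Miocene (23.03–5.333); C = 50 Ma → Eocene (56–33.9).
The largest age is 531.2 Ma and the smallest is 7 Ma; their difference is 524.2 Myr.

A — Terreneuvian; B — Miocene; C — Eocene; span 524.2 million years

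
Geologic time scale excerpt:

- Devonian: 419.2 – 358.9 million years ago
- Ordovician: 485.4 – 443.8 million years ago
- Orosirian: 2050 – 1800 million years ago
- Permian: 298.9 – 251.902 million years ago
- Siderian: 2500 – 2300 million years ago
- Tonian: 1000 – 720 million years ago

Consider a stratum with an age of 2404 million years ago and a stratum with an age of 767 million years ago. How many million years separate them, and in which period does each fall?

1637 million years apart; the first in the Siderian, the second in the Tonian

Elapsed time: 2404 − 767 = 1637 Myr.
2404 Ma lies within 2500–2300 Ma: Siderian.
767 Ma lies within 1000–720 Ma: Tonian.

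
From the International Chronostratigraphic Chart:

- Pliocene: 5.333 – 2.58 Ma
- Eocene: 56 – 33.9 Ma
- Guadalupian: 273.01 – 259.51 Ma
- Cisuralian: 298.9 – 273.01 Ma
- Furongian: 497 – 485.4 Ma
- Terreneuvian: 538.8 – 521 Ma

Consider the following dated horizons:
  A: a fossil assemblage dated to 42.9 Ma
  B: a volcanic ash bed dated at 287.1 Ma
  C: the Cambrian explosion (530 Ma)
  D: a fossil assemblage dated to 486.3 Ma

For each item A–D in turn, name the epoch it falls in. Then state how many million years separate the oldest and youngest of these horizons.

A — Eocene; B — Cisuralian; C — Terreneuvian; D — Furongian; span 487.1 million years

Match each age against the start–end ranges in the excerpt: A = 42.9 Ma → Eocene (56–33.9); B = 287.1 Ma → Cisuralian (298.9–273.01); C = 530 Ma → Terreneuvian (538.8–521); D = 486.3 Ma → Furongian (497–485.4).
The largest age is 530 Ma and the smallest is 42.9 Ma; their difference is 487.1 Myr.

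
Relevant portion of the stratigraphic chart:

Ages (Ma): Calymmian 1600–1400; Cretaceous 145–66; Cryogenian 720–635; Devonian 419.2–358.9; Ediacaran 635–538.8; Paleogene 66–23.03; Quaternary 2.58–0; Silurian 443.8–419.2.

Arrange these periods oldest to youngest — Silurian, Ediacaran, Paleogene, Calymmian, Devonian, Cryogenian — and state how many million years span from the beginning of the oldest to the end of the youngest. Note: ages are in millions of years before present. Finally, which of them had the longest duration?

Start ages (Ma): Calymmian 1600, Cryogenian 720, Ediacaran 635, Silurian 443.8, Devonian 419.2, Paleogene 66.
Ordered oldest to youngest: Calymmian, Cryogenian, Ediacaran, Silurian, Devonian, Paleogene.
Span = 1600 − 23.03 = 1576.97 Myr.
Durations: Silurian 24.6, Calymmian 200, Ediacaran 96.2, Cryogenian 85, Devonian 60.3, Paleogene 42.97 → longest is Calymmian (200 Myr).

Calymmian, Cryogenian, Ediacaran, Silurian, Devonian, Paleogene; total span 1576.97 Myr; longest is Calymmian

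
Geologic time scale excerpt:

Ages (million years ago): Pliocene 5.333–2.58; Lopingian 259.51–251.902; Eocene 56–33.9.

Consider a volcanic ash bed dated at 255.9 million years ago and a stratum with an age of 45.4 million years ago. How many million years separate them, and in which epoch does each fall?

Elapsed time: 255.9 − 45.4 = 210.5 Myr.
255.9 Ma lies within 259.51–251.902 Ma: Lopingian.
45.4 Ma lies within 56–33.9 Ma: Eocene.

210.5 million years apart; the first in the Lopingian, the second in the Eocene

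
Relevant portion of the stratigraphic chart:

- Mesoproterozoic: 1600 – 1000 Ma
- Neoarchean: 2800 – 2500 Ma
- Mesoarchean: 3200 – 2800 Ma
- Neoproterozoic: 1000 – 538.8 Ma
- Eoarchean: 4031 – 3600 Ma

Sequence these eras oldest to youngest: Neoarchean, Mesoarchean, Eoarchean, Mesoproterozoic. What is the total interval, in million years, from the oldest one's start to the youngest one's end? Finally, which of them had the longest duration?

Eoarchean → Mesoarchean → Neoarchean → Mesoproterozoic; total span 3031 Myr; longest is Mesoproterozoic

From the excerpt: Neoarchean 2800–2500; Mesoarchean 3200–2800; Eoarchean 4031–3600; Mesoproterozoic 1600–1000 (Ma).
Larger Ma is earlier, so the oldest is Eoarchean and the youngest is Mesoproterozoic; oldest to youngest: Eoarchean, Mesoarchean, Neoarchean, Mesoproterozoic.
Oldest start 4031 minus youngest end 1000 gives 3031 Myr overall.
Individual lengths (start − end): Mesoarchean 400; Mesoproterozoic 600; Eoarchean 431; Neoarchean 300. The largest is Mesoproterozoic at 600 Myr.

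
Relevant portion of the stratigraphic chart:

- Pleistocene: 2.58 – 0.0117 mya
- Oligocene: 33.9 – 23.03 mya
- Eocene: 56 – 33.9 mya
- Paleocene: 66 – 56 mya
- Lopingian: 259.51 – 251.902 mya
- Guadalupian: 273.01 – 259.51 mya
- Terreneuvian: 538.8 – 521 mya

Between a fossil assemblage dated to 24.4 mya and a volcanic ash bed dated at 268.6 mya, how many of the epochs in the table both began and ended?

268.6 Ma sits inside the Guadalupian (273.01–259.51) and 24.4 Ma inside the Oligocene (33.9–23.03); neither of those is wholly between the two dates.
The listed epochs lying completely between them are Lopingian, Paleocene, Eocene — 3 in all.

3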